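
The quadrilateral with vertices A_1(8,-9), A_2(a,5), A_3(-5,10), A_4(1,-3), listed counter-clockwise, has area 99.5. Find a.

6

The doubled signed area Σ (x_i y_{i+1} − x_{i+1} y_i) is linear in a.
With a=0 it equals 85; the coefficient of a is 19 (from the two edges through A_2).
So 19·a + 85 = 2·99.5 = 199 ⇒ a = 6.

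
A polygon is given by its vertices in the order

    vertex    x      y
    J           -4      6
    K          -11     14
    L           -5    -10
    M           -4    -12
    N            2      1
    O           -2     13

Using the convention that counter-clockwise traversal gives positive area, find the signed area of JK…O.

Cross-terms: 10, 180, 20, 20, 28, 40  ⇒  Σ = 298
Signed area = Σ/2 = 149 (positive ⇒ counter-clockwise traversal).

149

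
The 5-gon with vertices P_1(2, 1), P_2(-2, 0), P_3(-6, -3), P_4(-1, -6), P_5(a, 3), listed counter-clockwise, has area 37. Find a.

6

The doubled signed area Σ (x_i y_{i+1} − x_{i+1} y_i) is linear in a.
With a=0 it equals 32; the coefficient of a is 7 (from the two edges through P_5).
So 7·a + 32 = 2·37 = 74 ⇒ a = 6.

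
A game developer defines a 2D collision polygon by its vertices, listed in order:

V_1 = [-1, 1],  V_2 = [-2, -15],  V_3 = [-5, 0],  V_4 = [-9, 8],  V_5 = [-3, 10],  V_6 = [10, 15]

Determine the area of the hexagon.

Apply the shoelace (surveyor's) formula: 2A = Σ (x_i·y_{i+1} − x_{i+1}·y_i), indices taken mod 6.
Σ = (17) + (-75) + (-40) + (-66) + (-145) + (25) = -284
Area = |Σ|/2 = 142.

142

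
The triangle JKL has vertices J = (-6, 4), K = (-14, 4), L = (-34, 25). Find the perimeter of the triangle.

72

|JK| = √((-8)² + (0)²) = √64 = 8
|KL| = √((-20)² + (21)²) = √841 = 29
|LJ| = √((28)² + (-21)²) = √1225 = 35
Perimeter = 8 + 29 + 35 = 72.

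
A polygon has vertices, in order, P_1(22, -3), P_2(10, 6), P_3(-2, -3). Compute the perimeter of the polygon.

|P_1P_2| = √((-12)² + (9)²) = √225 = 15
|P_2P_3| = √((-12)² + (-9)²) = √225 = 15
|P_3P_1| = √((24)² + (0)²) = √576 = 24
Perimeter = 15 + 15 + 24 = 54.

54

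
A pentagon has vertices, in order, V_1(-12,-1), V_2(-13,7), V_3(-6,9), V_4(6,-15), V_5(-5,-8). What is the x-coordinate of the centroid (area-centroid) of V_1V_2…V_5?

-879/175

Apply Gauss's area formula. First the cross-terms c_i = x_i·y_{i+1} − x_{i+1}·y_i:
  -97, -75, 36, -123, -91  ⇒  2A = -350, A = -175.
Then Σ (x_i + x_{i+1})·c_i = 5274, so x̄ = 5274 / (6·(-175)) = -879/175.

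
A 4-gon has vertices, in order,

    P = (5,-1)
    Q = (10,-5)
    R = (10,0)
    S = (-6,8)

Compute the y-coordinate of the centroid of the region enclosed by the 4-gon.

Apply Gauss's area formula. First the cross-terms c_i = x_i·y_{i+1} − x_{i+1}·y_i:
  -15, 50, 80, -34  ⇒  2A = 81, A = 40.5.
Then Σ (y_i + y_{i+1})·c_i = 242, so ȳ = 242 / (6·40.5) = 242/243.

242/243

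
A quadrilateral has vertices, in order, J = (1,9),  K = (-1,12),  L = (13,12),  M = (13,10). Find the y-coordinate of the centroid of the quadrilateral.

355/33

Apply Gauss's area formula. First the cross-terms c_i = x_i·y_{i+1} − x_{i+1}·y_i:
  21, -168, -26, 107  ⇒  2A = -66, A = -33.
Then Σ (y_i + y_{i+1})·c_i = -2130, so ȳ = -2130 / (6·(-33)) = 355/33.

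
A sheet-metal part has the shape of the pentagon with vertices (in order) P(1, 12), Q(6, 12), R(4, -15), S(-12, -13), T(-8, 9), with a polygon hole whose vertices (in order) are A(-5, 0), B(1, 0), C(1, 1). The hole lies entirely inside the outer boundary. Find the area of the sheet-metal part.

Outer boundary:
Σ = (-60) + (-138) + (-232) + (-212) + (-105) = -747
Area = |Σ|/2 = 373.5.
Hole:
Σ = (0) + (1) + (5) = 6
Area = |Σ|/2 = 3.
Net area = 373.5 − 3 = 370.5.

370.5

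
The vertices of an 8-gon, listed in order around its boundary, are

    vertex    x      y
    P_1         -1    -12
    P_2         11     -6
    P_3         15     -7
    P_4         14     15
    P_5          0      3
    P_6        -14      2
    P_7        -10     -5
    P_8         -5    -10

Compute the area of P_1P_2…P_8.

386.5

P_1→P_2: (-1)(-6) − (11)(-12) = 138
P_2→P_3: (11)(-7) − (15)(-6) = 13
P_3→P_4: (15)(15) − (14)(-7) = 323
P_4→P_5: (14)(3) − (0)(15) = 42
P_5→P_6: (0)(2) − (-14)(3) = 42
P_6→P_7: (-14)(-5) − (-10)(2) = 90
P_7→P_8: (-10)(-10) − (-5)(-5) = 75
P_8→P_1: (-5)(-12) − (-1)(-10) = 50
Σ = 773
Area = |Σ|/2 = 386.5.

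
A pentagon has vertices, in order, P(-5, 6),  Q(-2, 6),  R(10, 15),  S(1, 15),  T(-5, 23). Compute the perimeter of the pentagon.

|PQ| = √((3)² + (0)²) = √9 = 3
|QR| = √((12)² + (9)²) = √225 = 15
|RS| = √((-9)² + (0)²) = √81 = 9
|ST| = √((-6)² + (8)²) = √100 = 10
|TP| = √((0)² + (-17)²) = √289 = 17
Perimeter = 3 + 15 + 9 + 10 + 17 = 54.

54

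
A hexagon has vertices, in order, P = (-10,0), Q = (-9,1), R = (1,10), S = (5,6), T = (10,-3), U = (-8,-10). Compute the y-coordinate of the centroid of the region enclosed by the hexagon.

Apply the shoelace formula. First the cross-terms c_i = x_i·y_{i+1} − x_{i+1}·y_i:
  -10, -91, -44, -75, -124, -100  ⇒  2A = -444, A = -222.
Then Σ (y_i + y_{i+1})·c_i = 672, so ȳ = 672 / (6·(-222)) = -56/111.

-56/111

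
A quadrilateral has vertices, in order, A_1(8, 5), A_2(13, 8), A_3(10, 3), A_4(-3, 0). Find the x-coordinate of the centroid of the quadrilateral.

Apply Gauss's area formula. First the cross-terms c_i = x_i·y_{i+1} − x_{i+1}·y_i:
  -1, -41, 9, -15  ⇒  2A = -48, A = -24.
Then Σ (x_i + x_{i+1})·c_i = -976, so x̄ = -976 / (6·(-24)) = 61/9.

61/9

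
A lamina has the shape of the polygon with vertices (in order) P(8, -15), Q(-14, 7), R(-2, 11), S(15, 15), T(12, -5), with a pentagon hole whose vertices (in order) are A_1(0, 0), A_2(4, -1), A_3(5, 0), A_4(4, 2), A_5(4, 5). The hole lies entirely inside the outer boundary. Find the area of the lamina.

Outer boundary:
Cross-terms: -154, -140, -195, -255, -140  ⇒  Σ = -884
Area = |Σ|/2 = 442.
Hole:
Σ = (0) + (5) + (10) + (12) + (0) = 27
Area = |Σ|/2 = 13.5.
Net area = 442 − 13.5 = 428.5.

428.5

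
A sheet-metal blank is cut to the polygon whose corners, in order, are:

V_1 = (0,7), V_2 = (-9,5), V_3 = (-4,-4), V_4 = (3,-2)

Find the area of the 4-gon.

80

Apply the shoelace (surveyor's) formula: 2A = Σ (x_i·y_{i+1} − x_{i+1}·y_i), indices taken mod 4.
Σ = (63) + (56) + (20) + (21) = 160
Area = |Σ|/2 = 80.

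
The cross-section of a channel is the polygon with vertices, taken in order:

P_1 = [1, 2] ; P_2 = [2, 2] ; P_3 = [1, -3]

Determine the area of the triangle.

Apply the shoelace (surveyor's) formula: 2A = Σ (x_i·y_{i+1} − x_{i+1}·y_i), indices taken mod 3.
P_1→P_2: (1)(2) − (2)(2) = -2
P_2→P_3: (2)(-3) − (1)(2) = -8
P_3→P_1: (1)(2) − (1)(-3) = 5
Σ = -5
Area = |Σ|/2 = 2.5.

2.5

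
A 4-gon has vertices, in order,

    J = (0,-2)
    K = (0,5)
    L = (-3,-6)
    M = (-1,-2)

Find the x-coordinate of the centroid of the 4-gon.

-47/51

Apply the shoelace (surveyor's) formula. First the cross-terms c_i = x_i·y_{i+1} − x_{i+1}·y_i:
  0, 15, 0, 2  ⇒  2A = 17, A = 8.5.
Then Σ (x_i + x_{i+1})·c_i = -47, so x̄ = -47 / (6·8.5) = -47/51.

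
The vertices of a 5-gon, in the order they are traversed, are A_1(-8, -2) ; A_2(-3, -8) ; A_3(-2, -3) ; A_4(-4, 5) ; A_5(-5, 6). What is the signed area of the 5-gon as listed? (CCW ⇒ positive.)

44

Apply the shoelace (surveyor's) formula: 2A = Σ (x_i·y_{i+1} − x_{i+1}·y_i), indices taken mod 5.
Cross-terms: 58, -7, -22, 1, 58  ⇒  Σ = 88
Signed area = Σ/2 = 44 (positive ⇒ counter-clockwise traversal).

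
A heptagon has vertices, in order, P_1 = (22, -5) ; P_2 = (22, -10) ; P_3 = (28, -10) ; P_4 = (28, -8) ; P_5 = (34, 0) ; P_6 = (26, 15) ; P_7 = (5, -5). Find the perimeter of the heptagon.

86

|P_1P_2| = √((0)² + (-5)²) = √25 = 5
|P_2P_3| = √((6)² + (0)²) = √36 = 6
|P_3P_4| = √((0)² + (2)²) = √4 = 2
|P_4P_5| = √((6)² + (8)²) = √100 = 10
|P_5P_6| = √((-8)² + (15)²) = √289 = 17
|P_6P_7| = √((-21)² + (-20)²) = √841 = 29
|P_7P_1| = √((17)² + (0)²) = √289 = 17
Perimeter = 5 + 6 + 2 + 10 + 17 + 29 + 17 = 86.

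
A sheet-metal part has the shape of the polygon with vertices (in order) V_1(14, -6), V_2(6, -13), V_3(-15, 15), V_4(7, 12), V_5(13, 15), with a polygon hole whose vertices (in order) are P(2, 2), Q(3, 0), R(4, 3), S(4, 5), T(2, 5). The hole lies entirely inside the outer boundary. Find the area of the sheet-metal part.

430

Outer boundary:
Apply the surveyor's formula: 2A = Σ (x_i·y_{i+1} − x_{i+1}·y_i), indices taken mod 5.
Cross-terms: -146, -105, -285, -51, -288  ⇒  Σ = -875
Area = |Σ|/2 = 437.5.
Hole:
Apply the shoelace (surveyor's) formula: 2A = Σ (x_i·y_{i+1} − x_{i+1}·y_i), indices taken mod 5.
Σ = (-6) + (9) + (8) + (10) + (-6) = 15
Area = |Σ|/2 = 7.5.
Net area = 437.5 − 7.5 = 430.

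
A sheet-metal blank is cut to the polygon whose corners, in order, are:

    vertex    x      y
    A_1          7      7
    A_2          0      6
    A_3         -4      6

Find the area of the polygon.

Apply Gauss's area formula: 2A = Σ (x_i·y_{i+1} − x_{i+1}·y_i), indices taken mod 3.
Σ = (42) + (24) + (-70) = -4
Area = |Σ|/2 = 2.

2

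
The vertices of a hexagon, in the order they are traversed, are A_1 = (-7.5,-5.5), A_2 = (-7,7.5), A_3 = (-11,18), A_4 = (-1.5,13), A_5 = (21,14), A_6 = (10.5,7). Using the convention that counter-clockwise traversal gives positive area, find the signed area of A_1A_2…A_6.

-276.75

Apply the shoelace (surveyor's) formula: 2A = Σ (x_i·y_{i+1} − x_{i+1}·y_i), indices taken mod 6.
Cross-terms: -94.75, -43.5, -116, -294, 0, -5.25  ⇒  Σ = -553.5
Signed area = Σ/2 = -276.75 (negative ⇒ clockwise traversal).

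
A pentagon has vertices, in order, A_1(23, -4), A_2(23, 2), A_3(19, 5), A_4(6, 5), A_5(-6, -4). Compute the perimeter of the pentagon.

68

|A_1A_2| = √((0)² + (6)²) = √36 = 6
|A_2A_3| = √((-4)² + (3)²) = √25 = 5
|A_3A_4| = √((-13)² + (0)²) = √169 = 13
|A_4A_5| = √((-12)² + (-9)²) = √225 = 15
|A_5A_1| = √((29)² + (0)²) = √841 = 29
Perimeter = 6 + 5 + 13 + 15 + 29 = 68.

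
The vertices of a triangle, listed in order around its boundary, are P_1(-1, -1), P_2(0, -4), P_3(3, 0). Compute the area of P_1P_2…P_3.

6.5

Apply Gauss's area formula: 2A = Σ (x_i·y_{i+1} − x_{i+1}·y_i), indices taken mod 3.
Σ = (4) + (12) + (-3) = 13
Area = |Σ|/2 = 6.5.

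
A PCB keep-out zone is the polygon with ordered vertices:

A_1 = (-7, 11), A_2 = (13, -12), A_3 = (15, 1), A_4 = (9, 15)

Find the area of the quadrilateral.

Cross-terms: -59, 193, 216, 204  ⇒  Σ = 554
Area = |Σ|/2 = 277.

277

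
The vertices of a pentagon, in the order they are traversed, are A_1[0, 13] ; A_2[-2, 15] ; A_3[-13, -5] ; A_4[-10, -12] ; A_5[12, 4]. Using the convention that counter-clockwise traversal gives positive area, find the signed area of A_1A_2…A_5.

298.5

A_1→A_2: (0)(15) − (-2)(13) = 26
A_2→A_3: (-2)(-5) − (-13)(15) = 205
A_3→A_4: (-13)(-12) − (-10)(-5) = 106
A_4→A_5: (-10)(4) − (12)(-12) = 104
A_5→A_1: (12)(13) − (0)(4) = 156
Σ = 597
Signed area = Σ/2 = 298.5 (positive ⇒ counter-clockwise traversal).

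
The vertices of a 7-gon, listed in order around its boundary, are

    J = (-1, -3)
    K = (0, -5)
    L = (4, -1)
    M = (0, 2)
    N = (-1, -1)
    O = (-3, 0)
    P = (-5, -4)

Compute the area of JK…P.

27.5

Apply Gauss's area formula: 2A = Σ (x_i·y_{i+1} − x_{i+1}·y_i), indices taken mod 7.
Σ = (5) + (20) + (8) + (2) + (-3) + (12) + (11) = 55
Area = |Σ|/2 = 27.5.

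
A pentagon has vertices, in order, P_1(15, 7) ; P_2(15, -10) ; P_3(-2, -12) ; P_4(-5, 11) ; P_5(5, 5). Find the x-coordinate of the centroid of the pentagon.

388/73

Apply the shoelace (surveyor's) formula. First the cross-terms c_i = x_i·y_{i+1} − x_{i+1}·y_i:
  -255, -200, -82, -80, -40  ⇒  2A = -657, A = -328.5.
Then Σ (x_i + x_{i+1})·c_i = -10476, so x̄ = -10476 / (6·(-328.5)) = 388/73.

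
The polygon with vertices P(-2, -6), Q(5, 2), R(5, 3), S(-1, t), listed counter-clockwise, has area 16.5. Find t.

-1

The doubled signed area Σ (x_i y_{i+1} − x_{i+1} y_i) is linear in t.
With t=0 it equals 40; the coefficient of t is 7 (from the two edges through S).
So 7·t + 40 = 2·16.5 = 33 ⇒ t = -1.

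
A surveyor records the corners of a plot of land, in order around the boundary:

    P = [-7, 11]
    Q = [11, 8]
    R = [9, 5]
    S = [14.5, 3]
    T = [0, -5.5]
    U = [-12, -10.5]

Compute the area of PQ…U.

Apply Gauss's area formula: 2A = Σ (x_i·y_{i+1} − x_{i+1}·y_i), indices taken mod 6.
Σ = (-177) + (-17) + (-45.5) + (-79.75) + (-66) + (-205.5) = -590.75
Area = |Σ|/2 = 295.375.

295.375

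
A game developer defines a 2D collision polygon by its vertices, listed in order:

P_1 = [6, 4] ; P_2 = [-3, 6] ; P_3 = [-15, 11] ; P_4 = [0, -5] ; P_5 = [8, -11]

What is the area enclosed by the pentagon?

159

Apply the shoelace (surveyor's) formula: 2A = Σ (x_i·y_{i+1} − x_{i+1}·y_i), indices taken mod 5.
Σ = (48) + (57) + (75) + (40) + (98) = 318
Area = |Σ|/2 = 159.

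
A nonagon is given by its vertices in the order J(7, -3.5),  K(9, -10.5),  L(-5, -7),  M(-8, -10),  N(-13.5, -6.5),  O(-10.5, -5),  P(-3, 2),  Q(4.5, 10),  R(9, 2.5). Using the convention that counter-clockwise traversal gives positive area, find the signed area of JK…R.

Cross-terms: -42, -115.5, -6, -83, -0.75, -36, -39, -78.75, -49  ⇒  Σ = -450
Signed area = Σ/2 = -225 (negative ⇒ clockwise traversal).

-225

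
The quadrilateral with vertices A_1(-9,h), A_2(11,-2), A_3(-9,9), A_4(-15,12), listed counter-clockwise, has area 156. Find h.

The doubled signed area Σ (x_i y_{i+1} − x_{i+1} y_i) is linear in h.
With h=0 it equals 234; the coefficient of h is -26 (from the two edges through A_1).
So -26·h + 234 = 2·156 = 312 ⇒ h = -3.

-3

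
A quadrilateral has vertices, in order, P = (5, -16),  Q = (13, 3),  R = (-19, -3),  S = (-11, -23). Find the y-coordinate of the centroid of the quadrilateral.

-238/27

Apply the shoelace formula. First the cross-terms c_i = x_i·y_{i+1} − x_{i+1}·y_i:
  223, 18, 404, 291  ⇒  2A = 936, A = 468.
Then Σ (y_i + y_{i+1})·c_i = -24752, so ȳ = -24752 / (6·468) = -238/27.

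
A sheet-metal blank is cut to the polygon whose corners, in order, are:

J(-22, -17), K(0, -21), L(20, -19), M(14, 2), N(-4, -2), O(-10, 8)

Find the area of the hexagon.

731

J→K: (-22)(-21) − (0)(-17) = 462
K→L: (0)(-19) − (20)(-21) = 420
L→M: (20)(2) − (14)(-19) = 306
M→N: (14)(-2) − (-4)(2) = -20
N→O: (-4)(8) − (-10)(-2) = -52
O→J: (-10)(-17) − (-22)(8) = 346
Σ = 1462
Area = |Σ|/2 = 731.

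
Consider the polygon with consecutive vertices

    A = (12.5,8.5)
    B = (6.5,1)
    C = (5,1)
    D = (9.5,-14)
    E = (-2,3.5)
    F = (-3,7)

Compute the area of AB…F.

116

Apply the shoelace (surveyor's) formula: 2A = Σ (x_i·y_{i+1} − x_{i+1}·y_i), indices taken mod 6.
Σ = (-42.75) + (1.5) + (-79.5) + (5.25) + (-3.5) + (-113) = -232
Area = |Σ|/2 = 116.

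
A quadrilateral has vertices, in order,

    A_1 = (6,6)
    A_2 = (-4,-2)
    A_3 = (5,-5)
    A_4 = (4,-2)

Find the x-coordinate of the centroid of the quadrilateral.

Apply the shoelace formula. First the cross-terms c_i = x_i·y_{i+1} − x_{i+1}·y_i:
  12, 30, 10, 36  ⇒  2A = 88, A = 44.
Then Σ (x_i + x_{i+1})·c_i = 504, so x̄ = 504 / (6·44) = 21/11.

21/11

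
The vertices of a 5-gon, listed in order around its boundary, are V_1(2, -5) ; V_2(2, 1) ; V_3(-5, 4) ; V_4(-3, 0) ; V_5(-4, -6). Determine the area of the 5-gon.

43.5

Cross-terms: 12, 13, 12, 18, 32  ⇒  Σ = 87
Area = |Σ|/2 = 43.5.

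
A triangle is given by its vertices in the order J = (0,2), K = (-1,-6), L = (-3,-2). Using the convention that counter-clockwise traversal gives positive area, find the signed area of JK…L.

Apply the surveyor's formula: 2A = Σ (x_i·y_{i+1} − x_{i+1}·y_i), indices taken mod 3.
Σ = (2) + (-16) + (-6) = -20
Signed area = Σ/2 = -10 (negative ⇒ clockwise traversal).

-10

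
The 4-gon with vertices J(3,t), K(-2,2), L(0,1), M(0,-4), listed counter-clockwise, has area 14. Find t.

6

Write out the shoelace sum; only the two edges meeting at J involve t:
2·Area = [(0·t − 3·(-4)) + (3·2 − (-2)·t)] + -2
       = 2·t + 16 = 28
⇒ t = 6.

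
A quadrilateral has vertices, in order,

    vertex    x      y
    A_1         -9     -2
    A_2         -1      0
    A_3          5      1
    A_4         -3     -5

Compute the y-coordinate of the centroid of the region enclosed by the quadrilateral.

Apply the surveyor's formula. First the cross-terms c_i = x_i·y_{i+1} − x_{i+1}·y_i:
  -2, -1, -22, -39  ⇒  2A = -64, A = -32.
Then Σ (y_i + y_{i+1})·c_i = 364, so ȳ = 364 / (6·(-32)) = -91/48.

-91/48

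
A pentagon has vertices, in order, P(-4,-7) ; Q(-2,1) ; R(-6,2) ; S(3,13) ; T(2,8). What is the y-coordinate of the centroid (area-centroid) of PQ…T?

65/14

Apply Gauss's area formula. First the cross-terms c_i = x_i·y_{i+1} − x_{i+1}·y_i:
  -18, 2, -84, -2, 18  ⇒  2A = -84, A = -42.
Then Σ (y_i + y_{i+1})·c_i = -1170, so ȳ = -1170 / (6·(-42)) = 65/14.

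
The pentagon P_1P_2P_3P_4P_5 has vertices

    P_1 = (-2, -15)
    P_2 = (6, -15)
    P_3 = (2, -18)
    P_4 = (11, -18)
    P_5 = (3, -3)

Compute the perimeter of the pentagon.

52

|P_1P_2| = √((8)² + (0)²) = √64 = 8
|P_2P_3| = √((-4)² + (-3)²) = √25 = 5
|P_3P_4| = √((9)² + (0)²) = √81 = 9
|P_4P_5| = √((-8)² + (15)²) = √289 = 17
|P_5P_1| = √((-5)² + (-12)²) = √169 = 13
Perimeter = 8 + 5 + 9 + 17 + 13 = 52.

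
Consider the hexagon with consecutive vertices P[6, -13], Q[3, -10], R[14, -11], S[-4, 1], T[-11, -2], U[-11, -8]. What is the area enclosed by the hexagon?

166

Apply Gauss's area formula: 2A = Σ (x_i·y_{i+1} − x_{i+1}·y_i), indices taken mod 6.
Σ = (-21) + (107) + (-30) + (19) + (66) + (191) = 332
Area = |Σ|/2 = 166.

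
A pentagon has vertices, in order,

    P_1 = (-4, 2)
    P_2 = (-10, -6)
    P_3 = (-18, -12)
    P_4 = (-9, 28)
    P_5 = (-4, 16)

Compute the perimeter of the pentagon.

88

|P_1P_2| = √((-6)² + (-8)²) = √100 = 10
|P_2P_3| = √((-8)² + (-6)²) = √100 = 10
|P_3P_4| = √((9)² + (40)²) = √1681 = 41
|P_4P_5| = √((5)² + (-12)²) = √169 = 13
|P_5P_1| = √((0)² + (-14)²) = √196 = 14
Perimeter = 10 + 10 + 41 + 13 + 14 = 88.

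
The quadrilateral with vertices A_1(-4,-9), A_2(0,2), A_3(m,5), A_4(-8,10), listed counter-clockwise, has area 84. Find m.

3

Write out the shoelace sum; only the two edges meeting at A_3 involve m:
2·Area = [(0·5 − m·2) + (m·10 − (-8)·5)] + 104
       = 8·m + 144 = 168
⇒ m = 3.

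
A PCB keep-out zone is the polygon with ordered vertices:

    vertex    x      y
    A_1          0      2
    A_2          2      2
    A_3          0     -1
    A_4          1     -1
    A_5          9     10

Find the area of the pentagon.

16

Apply the shoelace (surveyor's) formula: 2A = Σ (x_i·y_{i+1} − x_{i+1}·y_i), indices taken mod 5.
A_1→A_2: (0)(2) − (2)(2) = -4
A_2→A_3: (2)(-1) − (0)(2) = -2
A_3→A_4: (0)(-1) − (1)(-1) = 1
A_4→A_5: (1)(10) − (9)(-1) = 19
A_5→A_1: (9)(2) − (0)(10) = 18
Σ = 32
Area = |Σ|/2 = 16.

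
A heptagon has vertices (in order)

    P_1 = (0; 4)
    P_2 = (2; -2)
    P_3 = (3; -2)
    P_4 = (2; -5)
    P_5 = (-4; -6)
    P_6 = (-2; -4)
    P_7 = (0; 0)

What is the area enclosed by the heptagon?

22.5

Cross-terms: -8, 2, -11, -32, 4, 0, 0  ⇒  Σ = -45
Area = |Σ|/2 = 22.5.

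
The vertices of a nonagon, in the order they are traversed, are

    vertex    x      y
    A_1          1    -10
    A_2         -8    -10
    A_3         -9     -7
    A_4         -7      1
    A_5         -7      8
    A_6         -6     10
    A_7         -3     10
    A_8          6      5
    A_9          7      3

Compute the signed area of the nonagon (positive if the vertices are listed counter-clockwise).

Apply the surveyor's formula: 2A = Σ (x_i·y_{i+1} − x_{i+1}·y_i), indices taken mod 9.
A_1→A_2: (1)(-10) − (-8)(-10) = -90
A_2→A_3: (-8)(-7) − (-9)(-10) = -34
A_3→A_4: (-9)(1) − (-7)(-7) = -58
A_4→A_5: (-7)(8) − (-7)(1) = -49
A_5→A_6: (-7)(10) − (-6)(8) = -22
A_6→A_7: (-6)(10) − (-3)(10) = -30
A_7→A_8: (-3)(5) − (6)(10) = -75
A_8→A_9: (6)(3) − (7)(5) = -17
A_9→A_1: (7)(-10) − (1)(3) = -73
Σ = -448
Signed area = Σ/2 = -224 (negative ⇒ clockwise traversal).

-224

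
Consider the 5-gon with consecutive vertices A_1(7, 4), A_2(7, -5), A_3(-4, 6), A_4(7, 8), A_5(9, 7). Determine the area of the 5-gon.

75.5

Apply the shoelace formula: 2A = Σ (x_i·y_{i+1} − x_{i+1}·y_i), indices taken mod 5.
A_1→A_2: (7)(-5) − (7)(4) = -63
A_2→A_3: (7)(6) − (-4)(-5) = 22
A_3→A_4: (-4)(8) − (7)(6) = -74
A_4→A_5: (7)(7) − (9)(8) = -23
A_5→A_1: (9)(4) − (7)(7) = -13
Σ = -151
Area = |Σ|/2 = 75.5.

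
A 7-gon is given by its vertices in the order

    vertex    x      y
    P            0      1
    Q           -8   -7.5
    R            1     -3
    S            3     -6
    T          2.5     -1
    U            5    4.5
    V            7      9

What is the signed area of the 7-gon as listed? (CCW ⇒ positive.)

45.625

Σ = (8) + (31.5) + (3) + (12) + (16.25) + (13.5) + (7) = 91.25
Signed area = Σ/2 = 45.625 (positive ⇒ counter-clockwise traversal).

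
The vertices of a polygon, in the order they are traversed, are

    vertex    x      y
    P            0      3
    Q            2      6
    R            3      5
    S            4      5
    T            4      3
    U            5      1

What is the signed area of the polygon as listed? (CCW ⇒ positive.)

Apply the shoelace formula: 2A = Σ (x_i·y_{i+1} − x_{i+1}·y_i), indices taken mod 6.
P→Q: (0)(6) − (2)(3) = -6
Q→R: (2)(5) − (3)(6) = -8
R→S: (3)(5) − (4)(5) = -5
S→T: (4)(3) − (4)(5) = -8
T→U: (4)(1) − (5)(3) = -11
U→P: (5)(3) − (0)(1) = 15
Σ = -23
Signed area = Σ/2 = -11.5 (negative ⇒ clockwise traversal).

-11.5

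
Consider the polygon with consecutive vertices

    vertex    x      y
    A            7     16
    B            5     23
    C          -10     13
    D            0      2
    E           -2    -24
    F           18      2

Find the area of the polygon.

Apply Gauss's area formula: 2A = Σ (x_i·y_{i+1} − x_{i+1}·y_i), indices taken mod 6.
Σ = (81) + (295) + (-20) + (4) + (428) + (274) = 1062
Area = |Σ|/2 = 531.

531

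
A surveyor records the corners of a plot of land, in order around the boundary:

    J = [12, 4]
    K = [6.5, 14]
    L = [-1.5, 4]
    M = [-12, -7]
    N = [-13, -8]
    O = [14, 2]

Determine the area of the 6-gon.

185.25

Cross-terms: 142, 47, 58.5, 5, 86, 32  ⇒  Σ = 370.5
Area = |Σ|/2 = 185.25.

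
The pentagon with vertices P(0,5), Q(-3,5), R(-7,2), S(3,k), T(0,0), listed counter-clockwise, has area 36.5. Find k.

The doubled signed area Σ (x_i y_{i+1} − x_{i+1} y_i) is linear in k.
With k=0 it equals 38; the coefficient of k is -7 (from the two edges through S).
So -7·k + 38 = 2·36.5 = 73 ⇒ k = -5.

-5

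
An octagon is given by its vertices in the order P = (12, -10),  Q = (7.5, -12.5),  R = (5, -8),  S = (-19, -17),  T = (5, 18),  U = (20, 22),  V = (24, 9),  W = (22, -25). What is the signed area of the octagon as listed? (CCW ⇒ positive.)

-941.25

Σ = (-75) + (2.5) + (-237) + (-257) + (-250) + (-348) + (-798) + (80) = -1882.5
Signed area = Σ/2 = -941.25 (negative ⇒ clockwise traversal).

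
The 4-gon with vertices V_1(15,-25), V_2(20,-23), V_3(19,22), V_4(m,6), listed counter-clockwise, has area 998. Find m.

Write out the shoelace sum; only the two edges meeting at V_4 involve m:
2·Area = [(19·6 − m·22) + (m·(-25) − 15·6)] + 1032
       = -47·m + 1056 = 1996
⇒ m = -20.

-20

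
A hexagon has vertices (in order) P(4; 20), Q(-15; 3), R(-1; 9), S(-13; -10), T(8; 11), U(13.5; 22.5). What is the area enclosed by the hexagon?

P→Q: (4)(3) − (-15)(20) = 312
Q→R: (-15)(9) − (-1)(3) = -132
R→S: (-1)(-10) − (-13)(9) = 127
S→T: (-13)(11) − (8)(-10) = -63
T→U: (8)(22.5) − (13.5)(11) = 31.5
U→P: (13.5)(20) − (4)(22.5) = 180
Σ = 455.5
Area = |Σ|/2 = 227.75.

227.75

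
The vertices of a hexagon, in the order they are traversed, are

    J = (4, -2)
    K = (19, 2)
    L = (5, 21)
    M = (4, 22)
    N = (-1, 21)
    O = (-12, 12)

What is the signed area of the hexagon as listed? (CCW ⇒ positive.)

Apply Gauss's area formula: 2A = Σ (x_i·y_{i+1} − x_{i+1}·y_i), indices taken mod 6.
Σ = (46) + (389) + (26) + (106) + (240) + (-24) = 783
Signed area = Σ/2 = 391.5 (positive ⇒ counter-clockwise traversal).

391.5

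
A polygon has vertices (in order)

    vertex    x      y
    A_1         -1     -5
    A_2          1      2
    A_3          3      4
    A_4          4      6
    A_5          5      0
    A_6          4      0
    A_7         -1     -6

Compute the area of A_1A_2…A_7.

Cross-terms: 3, -2, 2, -30, 0, -24, -1  ⇒  Σ = -52
Area = |Σ|/2 = 26.

26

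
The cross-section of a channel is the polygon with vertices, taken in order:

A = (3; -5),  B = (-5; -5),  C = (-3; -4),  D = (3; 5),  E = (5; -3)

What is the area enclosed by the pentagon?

44

Apply the shoelace formula: 2A = Σ (x_i·y_{i+1} − x_{i+1}·y_i), indices taken mod 5.
A→B: (3)(-5) − (-5)(-5) = -40
B→C: (-5)(-4) − (-3)(-5) = 5
C→D: (-3)(5) − (3)(-4) = -3
D→E: (3)(-3) − (5)(5) = -34
E→A: (5)(-5) − (3)(-3) = -16
Σ = -88
Area = |Σ|/2 = 44.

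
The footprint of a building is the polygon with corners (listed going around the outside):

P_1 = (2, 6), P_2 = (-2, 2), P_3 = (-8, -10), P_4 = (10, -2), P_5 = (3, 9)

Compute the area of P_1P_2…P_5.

132

Apply the surveyor's formula: 2A = Σ (x_i·y_{i+1} − x_{i+1}·y_i), indices taken mod 5.
P_1→P_2: (2)(2) − (-2)(6) = 16
P_2→P_3: (-2)(-10) − (-8)(2) = 36
P_3→P_4: (-8)(-2) − (10)(-10) = 116
P_4→P_5: (10)(9) − (3)(-2) = 96
P_5→P_1: (3)(6) − (2)(9) = 0
Σ = 264
Area = |Σ|/2 = 132.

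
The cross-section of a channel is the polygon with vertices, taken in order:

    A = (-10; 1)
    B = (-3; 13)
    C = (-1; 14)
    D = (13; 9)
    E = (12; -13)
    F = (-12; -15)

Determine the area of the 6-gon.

Apply the shoelace formula: 2A = Σ (x_i·y_{i+1} − x_{i+1}·y_i), indices taken mod 6.
A→B: (-10)(13) − (-3)(1) = -127
B→C: (-3)(14) − (-1)(13) = -29
C→D: (-1)(9) − (13)(14) = -191
D→E: (13)(-13) − (12)(9) = -277
E→F: (12)(-15) − (-12)(-13) = -336
F→A: (-12)(1) − (-10)(-15) = -162
Σ = -1122
Area = |Σ|/2 = 561.

561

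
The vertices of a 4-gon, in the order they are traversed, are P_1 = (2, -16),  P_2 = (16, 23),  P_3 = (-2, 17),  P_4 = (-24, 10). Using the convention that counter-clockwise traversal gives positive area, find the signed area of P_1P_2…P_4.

Apply the shoelace (surveyor's) formula: 2A = Σ (x_i·y_{i+1} − x_{i+1}·y_i), indices taken mod 4.
Σ = (302) + (318) + (388) + (364) = 1372
Signed area = Σ/2 = 686 (positive ⇒ counter-clockwise traversal).

686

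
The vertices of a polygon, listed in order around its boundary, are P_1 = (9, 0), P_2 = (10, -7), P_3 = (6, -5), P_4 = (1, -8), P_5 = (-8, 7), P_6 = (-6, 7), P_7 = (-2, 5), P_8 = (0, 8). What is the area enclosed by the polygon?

144.5

Apply the surveyor's formula: 2A = Σ (x_i·y_{i+1} − x_{i+1}·y_i), indices taken mod 8.
Cross-terms: -63, -8, -43, -57, -14, -16, -16, -72  ⇒  Σ = -289
Area = |Σ|/2 = 144.5.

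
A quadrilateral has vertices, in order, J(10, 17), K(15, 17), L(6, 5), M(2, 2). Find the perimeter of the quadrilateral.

42

|JK| = √((5)² + (0)²) = √25 = 5
|KL| = √((-9)² + (-12)²) = √225 = 15
|LM| = √((-4)² + (-3)²) = √25 = 5
|MJ| = √((8)² + (15)²) = √289 = 17
Perimeter = 5 + 15 + 5 + 17 = 42.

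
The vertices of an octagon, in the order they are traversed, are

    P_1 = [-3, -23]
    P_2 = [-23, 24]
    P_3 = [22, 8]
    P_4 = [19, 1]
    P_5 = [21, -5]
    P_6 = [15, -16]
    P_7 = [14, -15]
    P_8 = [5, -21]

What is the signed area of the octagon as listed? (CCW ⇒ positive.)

Cross-terms: -601, -712, -130, -116, -261, -1, -219, -178  ⇒  Σ = -2218
Signed area = Σ/2 = -1109 (negative ⇒ clockwise traversal).

-1109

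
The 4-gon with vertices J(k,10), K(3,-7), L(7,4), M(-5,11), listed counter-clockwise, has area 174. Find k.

-15

Write out the shoelace sum; only the two edges meeting at J involve k:
2·Area = [((-5)·10 − k·11) + (k·(-7) − 3·10)] + 158
       = -18·k + 78 = 348
⇒ k = -15.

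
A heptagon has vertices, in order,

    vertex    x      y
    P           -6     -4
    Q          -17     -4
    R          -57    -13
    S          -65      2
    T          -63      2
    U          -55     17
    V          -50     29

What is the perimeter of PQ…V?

|PQ| = √((-11)² + (0)²) = √121 = 11
|QR| = √((-40)² + (-9)²) = √1681 = 41
|RS| = √((-8)² + (15)²) = √289 = 17
|ST| = √((2)² + (0)²) = √4 = 2
|TU| = √((8)² + (15)²) = √289 = 17
|UV| = √((5)² + (12)²) = √169 = 13
|VP| = √((44)² + (-33)²) = √3025 = 55
Perimeter = 11 + 41 + 17 + 2 + 17 + 13 + 55 = 156.

156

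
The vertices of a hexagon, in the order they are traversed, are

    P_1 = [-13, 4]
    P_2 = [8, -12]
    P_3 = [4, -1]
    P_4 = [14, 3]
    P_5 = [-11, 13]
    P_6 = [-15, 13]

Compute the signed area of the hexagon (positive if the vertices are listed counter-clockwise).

283

Apply the shoelace formula: 2A = Σ (x_i·y_{i+1} − x_{i+1}·y_i), indices taken mod 6.
Σ = (124) + (40) + (26) + (215) + (52) + (109) = 566
Signed area = Σ/2 = 283 (positive ⇒ counter-clockwise traversal).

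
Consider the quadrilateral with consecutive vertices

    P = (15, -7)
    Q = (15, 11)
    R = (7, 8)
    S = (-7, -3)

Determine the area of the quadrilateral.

Σ = (270) + (43) + (35) + (94) = 442
Area = |Σ|/2 = 221.

221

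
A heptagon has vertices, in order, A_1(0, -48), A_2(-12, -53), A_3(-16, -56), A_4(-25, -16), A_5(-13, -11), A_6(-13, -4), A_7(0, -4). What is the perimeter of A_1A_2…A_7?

|A_1A_2| = √((-12)² + (-5)²) = √169 = 13
|A_2A_3| = √((-4)² + (-3)²) = √25 = 5
|A_3A_4| = √((-9)² + (40)²) = √1681 = 41
|A_4A_5| = √((12)² + (5)²) = √169 = 13
|A_5A_6| = √((0)² + (7)²) = √49 = 7
|A_6A_7| = √((13)² + (0)²) = √169 = 13
|A_7A_1| = √((0)² + (-44)²) = √1936 = 44
Perimeter = 13 + 5 + 41 + 13 + 7 + 13 + 44 = 136.

136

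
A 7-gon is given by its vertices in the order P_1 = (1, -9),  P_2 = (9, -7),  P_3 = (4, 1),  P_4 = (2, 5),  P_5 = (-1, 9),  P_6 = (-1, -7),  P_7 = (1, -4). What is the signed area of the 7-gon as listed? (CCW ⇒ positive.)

87

Apply the shoelace (surveyor's) formula: 2A = Σ (x_i·y_{i+1} − x_{i+1}·y_i), indices taken mod 7.
Cross-terms: 74, 37, 18, 23, 16, 11, -5  ⇒  Σ = 174
Signed area = Σ/2 = 87 (positive ⇒ counter-clockwise traversal).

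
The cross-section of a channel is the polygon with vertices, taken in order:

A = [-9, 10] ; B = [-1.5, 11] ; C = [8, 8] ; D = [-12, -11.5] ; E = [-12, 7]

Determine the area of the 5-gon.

Apply Gauss's area formula: 2A = Σ (x_i·y_{i+1} − x_{i+1}·y_i), indices taken mod 5.
A→B: (-9)(11) − (-1.5)(10) = -84
B→C: (-1.5)(8) − (8)(11) = -100
C→D: (8)(-11.5) − (-12)(8) = 4
D→E: (-12)(7) − (-12)(-11.5) = -222
E→A: (-12)(10) − (-9)(7) = -57
Σ = -459
Area = |Σ|/2 = 229.5.

229.5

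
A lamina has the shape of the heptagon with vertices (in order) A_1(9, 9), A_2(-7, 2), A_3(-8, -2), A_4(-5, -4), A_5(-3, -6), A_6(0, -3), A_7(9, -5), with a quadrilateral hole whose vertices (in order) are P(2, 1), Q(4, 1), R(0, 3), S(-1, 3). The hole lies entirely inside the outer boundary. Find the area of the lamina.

Outer boundary:
Apply the shoelace (surveyor's) formula: 2A = Σ (x_i·y_{i+1} − x_{i+1}·y_i), indices taken mod 7.
Σ = (81) + (30) + (22) + (18) + (9) + (27) + (126) = 313
Area = |Σ|/2 = 156.5.
Hole:
Cross-terms: -2, 12, 3, -7  ⇒  Σ = 6
Area = |Σ|/2 = 3.
Net area = 156.5 − 3 = 153.5.

153.5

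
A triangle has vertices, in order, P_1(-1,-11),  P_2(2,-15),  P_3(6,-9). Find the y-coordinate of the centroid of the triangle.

-35/3

Apply the surveyor's formula. First the cross-terms c_i = x_i·y_{i+1} − x_{i+1}·y_i:
  37, 72, -75  ⇒  2A = 34, A = 17.
Then Σ (y_i + y_{i+1})·c_i = -1190, so ȳ = -1190 / (6·17) = -35/3.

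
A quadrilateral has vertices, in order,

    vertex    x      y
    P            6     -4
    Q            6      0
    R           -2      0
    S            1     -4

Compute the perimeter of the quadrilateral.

22

|PQ| = √((0)² + (4)²) = √16 = 4
|QR| = √((-8)² + (0)²) = √64 = 8
|RS| = √((3)² + (-4)²) = √25 = 5
|SP| = √((5)² + (0)²) = √25 = 5
Perimeter = 4 + 8 + 5 + 5 = 22.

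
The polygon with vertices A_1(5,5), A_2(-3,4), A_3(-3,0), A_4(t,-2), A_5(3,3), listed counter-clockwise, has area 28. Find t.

Write out the shoelace sum; only the two edges meeting at A_4 involve t:
2·Area = [((-3)·(-2) − t·0) + (t·3 − 3·(-2))] + 47
       = 3·t + 59 = 56
⇒ t = -1.

-1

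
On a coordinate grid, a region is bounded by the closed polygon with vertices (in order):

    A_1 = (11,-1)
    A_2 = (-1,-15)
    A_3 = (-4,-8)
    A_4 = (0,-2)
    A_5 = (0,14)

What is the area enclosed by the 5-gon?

182

Apply the shoelace formula: 2A = Σ (x_i·y_{i+1} − x_{i+1}·y_i), indices taken mod 5.
Cross-terms: -166, -52, 8, 0, -154  ⇒  Σ = -364
Area = |Σ|/2 = 182.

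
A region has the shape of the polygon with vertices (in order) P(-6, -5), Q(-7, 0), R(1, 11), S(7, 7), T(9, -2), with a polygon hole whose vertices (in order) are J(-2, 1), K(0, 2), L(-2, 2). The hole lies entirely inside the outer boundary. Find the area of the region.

157

Outer boundary:
P→Q: (-6)(0) − (-7)(-5) = -35
Q→R: (-7)(11) − (1)(0) = -77
R→S: (1)(7) − (7)(11) = -70
S→T: (7)(-2) − (9)(7) = -77
T→P: (9)(-5) − (-6)(-2) = -57
Σ = -316
Area = |Σ|/2 = 158.
Hole:
J→K: (-2)(2) − (0)(1) = -4
K→L: (0)(2) − (-2)(2) = 4
L→J: (-2)(1) − (-2)(2) = 2
Σ = 2
Area = |Σ|/2 = 1.
Net area = 158 − 1 = 157.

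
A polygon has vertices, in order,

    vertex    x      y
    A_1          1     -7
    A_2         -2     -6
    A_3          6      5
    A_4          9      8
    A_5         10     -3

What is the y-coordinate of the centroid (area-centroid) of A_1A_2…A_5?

-136/165

Apply the shoelace formula. First the cross-terms c_i = x_i·y_{i+1} − x_{i+1}·y_i:
  -20, 26, 3, -107, -67  ⇒  2A = -165, A = -82.5.
Then Σ (y_i + y_{i+1})·c_i = 408, so ȳ = 408 / (6·(-82.5)) = -136/165.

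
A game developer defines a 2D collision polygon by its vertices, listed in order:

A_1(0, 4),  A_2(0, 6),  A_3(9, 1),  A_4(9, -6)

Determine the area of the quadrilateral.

Apply Gauss's area formula: 2A = Σ (x_i·y_{i+1} − x_{i+1}·y_i), indices taken mod 4.
Σ = (0) + (-54) + (-63) + (36) = -81
Area = |Σ|/2 = 40.5.

40.5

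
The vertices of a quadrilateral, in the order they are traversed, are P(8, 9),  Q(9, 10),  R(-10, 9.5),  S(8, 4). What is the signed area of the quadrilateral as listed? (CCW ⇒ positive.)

54.25

Apply Gauss's area formula: 2A = Σ (x_i·y_{i+1} − x_{i+1}·y_i), indices taken mod 4.
Σ = (-1) + (185.5) + (-116) + (40) = 108.5
Signed area = Σ/2 = 54.25 (positive ⇒ counter-clockwise traversal).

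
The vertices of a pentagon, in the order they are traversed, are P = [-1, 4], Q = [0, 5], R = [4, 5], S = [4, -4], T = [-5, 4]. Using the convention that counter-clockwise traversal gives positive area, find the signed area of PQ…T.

Apply Gauss's area formula: 2A = Σ (x_i·y_{i+1} − x_{i+1}·y_i), indices taken mod 5.
P→Q: (-1)(5) − (0)(4) = -5
Q→R: (0)(5) − (4)(5) = -20
R→S: (4)(-4) − (4)(5) = -36
S→T: (4)(4) − (-5)(-4) = -4
T→P: (-5)(4) − (-1)(4) = -16
Σ = -81
Signed area = Σ/2 = -40.5 (negative ⇒ clockwise traversal).

-40.5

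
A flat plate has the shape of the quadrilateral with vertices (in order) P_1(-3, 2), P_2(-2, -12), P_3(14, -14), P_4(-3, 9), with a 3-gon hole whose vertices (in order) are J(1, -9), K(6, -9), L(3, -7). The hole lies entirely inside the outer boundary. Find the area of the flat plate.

165.5

Outer boundary:
Cross-terms: 40, 196, 84, 21  ⇒  Σ = 341
Area = |Σ|/2 = 170.5.
Hole:
J→K: (1)(-9) − (6)(-9) = 45
K→L: (6)(-7) − (3)(-9) = -15
L→J: (3)(-9) − (1)(-7) = -20
Σ = 10
Area = |Σ|/2 = 5.
Net area = 170.5 − 5 = 165.5.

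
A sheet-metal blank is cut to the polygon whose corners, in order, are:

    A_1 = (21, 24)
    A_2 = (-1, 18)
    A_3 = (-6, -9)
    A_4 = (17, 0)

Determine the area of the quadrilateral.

540

Apply Gauss's area formula: 2A = Σ (x_i·y_{i+1} − x_{i+1}·y_i), indices taken mod 4.
Σ = (402) + (117) + (153) + (408) = 1080
Area = |Σ|/2 = 540.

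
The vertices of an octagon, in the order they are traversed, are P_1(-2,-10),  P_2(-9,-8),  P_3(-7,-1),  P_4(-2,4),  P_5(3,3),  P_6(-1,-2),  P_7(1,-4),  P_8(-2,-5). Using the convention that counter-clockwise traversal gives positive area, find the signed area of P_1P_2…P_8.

Σ = (-74) + (-47) + (-30) + (-18) + (-3) + (6) + (-13) + (10) = -169
Signed area = Σ/2 = -84.5 (negative ⇒ clockwise traversal).

-84.5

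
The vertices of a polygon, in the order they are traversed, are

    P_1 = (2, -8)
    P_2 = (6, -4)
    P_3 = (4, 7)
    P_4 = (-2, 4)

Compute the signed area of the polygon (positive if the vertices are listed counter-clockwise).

68

Σ = (40) + (58) + (30) + (8) = 136
Signed area = Σ/2 = 68 (positive ⇒ counter-clockwise traversal).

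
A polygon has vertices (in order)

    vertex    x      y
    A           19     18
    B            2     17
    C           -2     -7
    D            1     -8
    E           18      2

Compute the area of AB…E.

A→B: (19)(17) − (2)(18) = 287
B→C: (2)(-7) − (-2)(17) = 20
C→D: (-2)(-8) − (1)(-7) = 23
D→E: (1)(2) − (18)(-8) = 146
E→A: (18)(18) − (19)(2) = 286
Σ = 762
Area = |Σ|/2 = 381.

381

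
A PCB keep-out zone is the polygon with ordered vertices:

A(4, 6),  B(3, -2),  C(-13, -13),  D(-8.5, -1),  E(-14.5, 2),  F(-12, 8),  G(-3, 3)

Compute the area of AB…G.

177

Apply the surveyor's formula: 2A = Σ (x_i·y_{i+1} − x_{i+1}·y_i), indices taken mod 7.
A→B: (4)(-2) − (3)(6) = -26
B→C: (3)(-13) − (-13)(-2) = -65
C→D: (-13)(-1) − (-8.5)(-13) = -97.5
D→E: (-8.5)(2) − (-14.5)(-1) = -31.5
E→F: (-14.5)(8) − (-12)(2) = -92
F→G: (-12)(3) − (-3)(8) = -12
G→A: (-3)(6) − (4)(3) = -30
Σ = -354
Area = |Σ|/2 = 177.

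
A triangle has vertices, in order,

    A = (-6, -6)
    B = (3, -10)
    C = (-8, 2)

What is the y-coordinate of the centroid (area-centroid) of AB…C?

Apply the shoelace (surveyor's) formula. First the cross-terms c_i = x_i·y_{i+1} − x_{i+1}·y_i:
  78, -74, 60  ⇒  2A = 64, A = 32.
Then Σ (y_i + y_{i+1})·c_i = -896, so ȳ = -896 / (6·32) = -14/3.

-14/3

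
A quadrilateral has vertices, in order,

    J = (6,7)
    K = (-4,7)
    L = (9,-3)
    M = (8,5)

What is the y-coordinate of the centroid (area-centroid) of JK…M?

Apply the shoelace formula. First the cross-terms c_i = x_i·y_{i+1} − x_{i+1}·y_i:
  70, -51, 69, 26  ⇒  2A = 114, A = 57.
Then Σ (y_i + y_{i+1})·c_i = 1226, so ȳ = 1226 / (6·57) = 613/171.

613/171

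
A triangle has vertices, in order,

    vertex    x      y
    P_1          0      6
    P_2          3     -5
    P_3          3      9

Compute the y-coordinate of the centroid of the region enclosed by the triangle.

10/3

Apply the shoelace formula. First the cross-terms c_i = x_i·y_{i+1} − x_{i+1}·y_i:
  -18, 42, 18  ⇒  2A = 42, A = 21.
Then Σ (y_i + y_{i+1})·c_i = 420, so ȳ = 420 / (6·21) = 10/3.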